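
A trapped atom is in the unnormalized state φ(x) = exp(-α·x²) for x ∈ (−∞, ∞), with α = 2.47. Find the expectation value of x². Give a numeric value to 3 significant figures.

0.101

⟨x²⟩ = ∫ x²·|φ|² dx / ∫|φ|² dx (integrals over the domain).
Gaussian moments: ∫x^(2j)·e^(−2αx²) dx = (2j−1)!!/(4α)^j · √(π/(2α)), odd powers integrate to 0; here √(π/(2α)) = 0.79746.
State is unnormalized: ∫|φ|² dx = 0.79746, and ∫φ*·x²·φ dx = 0.080715, so ⟨x²⟩ = 0.080715 / 0.79746.
⟨x²⟩ = 0.10121.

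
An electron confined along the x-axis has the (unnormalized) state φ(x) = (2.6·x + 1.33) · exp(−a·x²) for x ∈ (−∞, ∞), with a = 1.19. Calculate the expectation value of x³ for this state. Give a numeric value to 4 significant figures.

⟨x³⟩ = ∫ x³·|φ|² dx / ∫|φ|² dx (integrals over the domain).
Expand each integrand as polynomial × e^(−2ax²) and use ∫x^(2j)·e^(−2ax²) dx = (2j−1)!!/(4a)^j · √(π/(2a)), odd powers → 0; here √(π/(2a)) = 1.1489.
State is unnormalized: ∫|φ|² dx = 3.6640, and ∫φ*·x³·φ dx = 1.0521, so ⟨x³⟩ = 1.0521 / 3.6640.
⟨x³⟩ = 0.28714.

0.2871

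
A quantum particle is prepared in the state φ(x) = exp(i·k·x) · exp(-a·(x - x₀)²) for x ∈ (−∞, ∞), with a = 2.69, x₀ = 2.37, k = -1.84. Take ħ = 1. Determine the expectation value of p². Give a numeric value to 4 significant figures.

p² φ = −ħ² d²φ/dx²; ⟨p²⟩ = −ħ² ∫ φ*·φ'' dx / ∫|φ|² dx.
Gaussian moments (u = x − x₀): ∫u^(2j)·e^(−2au²) du = (2j−1)!!/(4a)^j · √(π/(2a)), odd powers integrate to 0; here √(π/(2a)) = 0.76416. Derivatives: φ′ = (ik − 2au)·φ, φ″ = ((ik − 2au)² − 2a)·φ; the odd-in-u pieces drop out.
State is unnormalized: ∫|φ|² dx = 0.76416, and ∫φ*·(−ħ² φ'') dx = 4.6427, so ⟨p²⟩ = 4.6427 / 0.76416.
⟨p²⟩ = 6.0756.

6.076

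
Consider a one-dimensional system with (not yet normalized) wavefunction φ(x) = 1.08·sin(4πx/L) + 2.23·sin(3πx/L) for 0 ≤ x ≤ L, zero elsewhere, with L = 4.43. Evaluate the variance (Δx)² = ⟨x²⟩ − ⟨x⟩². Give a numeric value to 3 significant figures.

Compute ⟨x⟩ and ⟨x²⟩ separately, then (Δx)² = ⟨x²⟩ − ⟨x⟩².
On 0 ≤ x ≤ L (j ≠ l): ∫sin²(jπx/L) dx = L/2, ∫sin(jπx/L)·sin(lπx/L) dx = 0; diagonal moments ∫x·sin²(jπx/L) dx = L²/4, ∫x²·sin²(jπx/L) dx = L³·(1/6 − 1/(4j²π²)); cross terms ∫x·sin(jπx/L)·sin(lπx/L) dx = 0 for j + l even and −4jlL²/(π²(j² − l²)²) for j + l odd, ∫x²·sin(jπx/L)·sin(lπx/L) dx = (−1)^(j+l)·4jlL³/(π²(j² − l²)²); higher powers the same way via product-to-sum and parts.
Normalization: ∫|φ|² dx = 13.599.
⟨x⟩ = 1.5250 and ⟨x²⟩ = 3.3839.
(Δx)² = 3.3839 − (1.5250)² = 1.0581.

1.06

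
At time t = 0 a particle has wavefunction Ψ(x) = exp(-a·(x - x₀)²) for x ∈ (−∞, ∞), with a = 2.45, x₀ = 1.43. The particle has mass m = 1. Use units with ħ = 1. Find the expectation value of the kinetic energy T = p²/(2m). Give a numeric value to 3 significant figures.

T = −(ħ²/2m) d²/dx², so ⟨T⟩ = −(ħ²/2m) ∫ Ψ*·Ψ'' dx / ∫|Ψ|² dx; with m = 1.
Gaussian moments (u = x − x₀): ∫u^(2j)·e^(−2au²) du = (2j−1)!!/(4a)^j · √(π/(2a)), odd powers integrate to 0; here √(π/(2a)) = 0.80071. Derivatives: d/dx e^(−au²) = −2au·e^(−au²), d²/dx² e^(−au²) = (4a²u² − 2a)·e^(−au²).
State is unnormalized: ∫|Ψ|² dx = 0.80071, and ∫Ψ*·(−ħ²/2m · Ψ'') dx = 0.98087, so ⟨T⟩ = 0.98087 / 0.80071.
⟨T⟩ = 1.2250.

1.23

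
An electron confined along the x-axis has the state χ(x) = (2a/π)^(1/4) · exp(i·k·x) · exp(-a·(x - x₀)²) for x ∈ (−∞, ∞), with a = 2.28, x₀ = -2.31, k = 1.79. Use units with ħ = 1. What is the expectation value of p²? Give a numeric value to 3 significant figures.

p² χ = −ħ² d²χ/dx²; ⟨p²⟩ = −ħ² ∫ χ*·χ'' dx.
Gaussian moments (u = x − x₀): ∫u^(2j)·e^(−2au²) du = (2j−1)!!/(4a)^j · √(π/(2a)), odd powers integrate to 0; here √(π/(2a)) = 0.83003. Derivatives: χ′ = (ik − 2au)·χ, χ″ = ((ik − 2au)² − 2a)·χ; the odd-in-u pieces drop out.
⟨p²⟩ = 5.4841.

5.48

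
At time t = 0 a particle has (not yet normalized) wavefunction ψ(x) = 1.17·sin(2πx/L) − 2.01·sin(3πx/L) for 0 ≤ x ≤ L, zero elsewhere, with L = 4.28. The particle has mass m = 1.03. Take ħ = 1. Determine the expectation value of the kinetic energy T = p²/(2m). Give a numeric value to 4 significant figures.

2.023

T = −(ħ²/2m) d²/dx², so ⟨T⟩ = −(ħ²/2m) ∫ ψ*·ψ'' dx / ∫|ψ|² dx; with m = 1.03.
d²/dx² sin(jπx/L) = −(jπ/L)²·sin(jπx/L); on 0 ≤ x ≤ L, ∫sin²(jπx/L) dx = L/2 and ∫sin(jπx/L)·sin(lπx/L) dx = 0 for j ≠ l, so only diagonal terms survive in ∫|ψ|² and ∫ψ·ψ″; ∫ψ·ψ′ dx = [ψ²/2] between the walls = 0.
State is unnormalized: ∫|ψ|² dx = 11.575, and ∫ψ*·(−ħ²/2m · ψ'') dx = 23.416, so ⟨T⟩ = 23.416 / 11.575.
⟨T⟩ = 2.0229.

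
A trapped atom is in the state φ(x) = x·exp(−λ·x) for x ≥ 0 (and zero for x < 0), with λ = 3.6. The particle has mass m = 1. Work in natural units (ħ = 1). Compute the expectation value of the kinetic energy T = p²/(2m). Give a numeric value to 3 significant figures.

6.48

T = −(ħ²/2m) d²/dx², so ⟨T⟩ = −(ħ²/2m) ∫ φ*·φ'' dx / ∫|φ|² dx; with m = 1.
Differentiate x·exp(−λ·x) with the product rule; every integrand then reduces to terms xʲ·e^(−2λx) on [0, ∞), with ∫₀^∞ xʲ·e^(−2λx) dx = j!/(2λ)^(j+1).
State is unnormalized: ∫|φ|² dx = 0.0053584, and ∫φ*·(−ħ²/2m · φ'') dx = 0.034722, so ⟨T⟩ = 0.034722 / 0.0053584.
⟨T⟩ = 6.4800.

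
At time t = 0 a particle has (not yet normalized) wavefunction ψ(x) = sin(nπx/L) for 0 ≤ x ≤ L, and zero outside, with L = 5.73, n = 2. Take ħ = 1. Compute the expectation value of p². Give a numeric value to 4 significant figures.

p² ψ = −ħ² d²ψ/dx²; ⟨p²⟩ = −ħ² ∫ ψ*·ψ'' dx / ∫|ψ|² dx.
d/dx sin(nπx/L) = (nπ/L)·cos(nπx/L) and d²/dx² sin(nπx/L) = −(nπ/L)²·sin(nπx/L); on 0 ≤ x ≤ L, ∫sin²(nπx/L) dx = L/2 and ∫sin(nπx/L)·cos(nπx/L) dx = 0.
State is unnormalized: ∫|ψ|² dx = 2.8650, and ∫ψ*·(−ħ² ψ'') dx = 3.4449, so ⟨p²⟩ = 3.4449 / 2.8650.
⟨p²⟩ = 1.2024.

1.202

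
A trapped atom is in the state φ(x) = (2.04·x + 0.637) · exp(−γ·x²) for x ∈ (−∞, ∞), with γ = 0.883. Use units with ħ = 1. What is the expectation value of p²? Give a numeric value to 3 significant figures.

2.20

p² φ = −ħ² d²φ/dx²; ⟨p²⟩ = −ħ² ∫ φ*·φ'' dx / ∫|φ|² dx.
Expand each integrand as polynomial × e^(−2γx²) and use ∫x^(2j)·e^(−2γx²) dx = (2j−1)!!/(4γ)^j · √(π/(2γ)), odd powers → 0; here √(π/(2γ)) = 1.3338. Differentiate with the product rule, d/dx e^(−γx²) = −2γx·e^(−γx²).
State is unnormalized: ∫|φ|² dx = 2.1127, and ∫φ*·(−ħ² φ'') dx = 4.6408, so ⟨p²⟩ = 4.6408 / 2.1127.
⟨p²⟩ = 2.1966.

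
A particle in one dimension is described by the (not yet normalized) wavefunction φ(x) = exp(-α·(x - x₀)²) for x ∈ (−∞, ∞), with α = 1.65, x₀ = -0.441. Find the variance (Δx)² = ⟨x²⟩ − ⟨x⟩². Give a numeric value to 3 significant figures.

Compute ⟨x⟩ and ⟨x²⟩ separately, then (Δx)² = ⟨x²⟩ − ⟨x⟩².
Gaussian moments (u = x − x₀): ∫u^(2j)·e^(−2αu²) du = (2j−1)!!/(4α)^j · √(π/(2α)), odd powers integrate to 0; here √(π/(2α)) = 0.97570.
Normalization: ∫|φ|² dx = 0.97570.
⟨x⟩ = -0.44100 and ⟨x²⟩ = 0.34600.
(Δx)² = 0.34600 − (-0.44100)² = 0.15152.

0.152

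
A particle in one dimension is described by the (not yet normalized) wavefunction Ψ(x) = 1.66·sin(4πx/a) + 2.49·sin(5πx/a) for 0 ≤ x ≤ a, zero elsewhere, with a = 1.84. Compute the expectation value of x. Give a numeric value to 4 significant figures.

⟨x⟩ = ∫ x·|Ψ|² dx / ∫|Ψ|² dx (integrals over the domain).
On 0 ≤ x ≤ a (j ≠ l): ∫sin²(jπx/a) dx = a/2, ∫sin(jπx/a)·sin(lπx/a) dx = 0; diagonal moments ∫x·sin²(jπx/a) dx = a²/4, ∫x²·sin²(jπx/a) dx = a³·(1/6 − 1/(4j²π²)); cross terms ∫x·sin(jπx/a)·sin(lπx/a) dx = 0 for j + l even and −4jla²/(π²(j² − l²)²) for j + l odd, ∫x²·sin(jπx/a)·sin(lπx/a) dx = (−1)^(j+l)·4jla³/(π²(j² − l²)²); higher powers the same way via product-to-sum and parts.
State is unnormalized: ∫|Ψ|² dx = 8.2392, and ∫Ψ*·x·Ψ dx = 4.7793, so ⟨x⟩ = 4.7793 / 8.2392.
⟨x⟩ = 0.58007.

0.5801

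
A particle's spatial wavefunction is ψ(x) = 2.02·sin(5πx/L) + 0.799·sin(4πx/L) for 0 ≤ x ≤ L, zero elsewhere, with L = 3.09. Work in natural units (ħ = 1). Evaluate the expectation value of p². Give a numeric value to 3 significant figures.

p² ψ = −ħ² d²ψ/dx²; ⟨p²⟩ = −ħ² ∫ ψ*·ψ'' dx / ∫|ψ|² dx.
d²/dx² sin(jπx/L) = −(jπ/L)²·sin(jπx/L); on 0 ≤ x ≤ L, ∫sin²(jπx/L) dx = L/2 and ∫sin(jπx/L)·sin(lπx/L) dx = 0 for j ≠ l, so only diagonal terms survive in ∫|ψ|² and ∫ψ·ψ″; ∫ψ·ψ′ dx = [ψ²/2] between the walls = 0.
State is unnormalized: ∫|ψ|² dx = 7.2905, and ∫ψ*·(−ħ² ψ'') dx = 179.23, so ⟨p²⟩ = 179.23 / 7.2905.
⟨p²⟩ = 24.583.

24.6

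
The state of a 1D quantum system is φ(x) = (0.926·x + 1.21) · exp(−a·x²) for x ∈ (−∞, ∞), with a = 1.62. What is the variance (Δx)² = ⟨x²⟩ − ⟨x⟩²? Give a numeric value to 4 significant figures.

Compute ⟨x⟩ and ⟨x²⟩ separately, then (Δx)² = ⟨x²⟩ − ⟨x⟩².
Expand each integrand as polynomial × e^(−2ax²) and use ∫x^(2j)·e^(−2ax²) dx = (2j−1)!!/(4a)^j · √(π/(2a)), odd powers → 0; here √(π/(2a)) = 0.98470.
Normalization: ∫|φ|² dx = 1.5720.
⟨x⟩ = 0.21662 and ⟨x²⟩ = 0.17990.
(Δx)² = 0.17990 − (0.21662)² = 0.13298.

0.1330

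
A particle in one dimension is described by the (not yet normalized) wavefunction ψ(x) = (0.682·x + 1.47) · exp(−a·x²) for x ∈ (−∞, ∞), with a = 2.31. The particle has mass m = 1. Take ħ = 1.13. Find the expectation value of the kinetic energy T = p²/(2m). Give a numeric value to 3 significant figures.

T = −(ħ²/2m) d²/dx², so ⟨T⟩ = −(ħ²/2m) ∫ ψ*·ψ'' dx / ∫|ψ|² dx; with m = 1.
Expand each integrand as polynomial × e^(−2ax²) and use ∫x^(2j)·e^(−2ax²) dx = (2j−1)!!/(4a)^j · √(π/(2a)), odd powers → 0; here √(π/(2a)) = 0.82462. Differentiate with the product rule, d/dx e^(−ax²) = −2ax·e^(−ax²).
State is unnormalized: ∫|ψ|² dx = 1.8234, and ∫ψ*·(−ħ²/2m · ψ'') dx = 2.8117, so ⟨T⟩ = 2.8117 / 1.8234.
⟨T⟩ = 1.5420.

1.54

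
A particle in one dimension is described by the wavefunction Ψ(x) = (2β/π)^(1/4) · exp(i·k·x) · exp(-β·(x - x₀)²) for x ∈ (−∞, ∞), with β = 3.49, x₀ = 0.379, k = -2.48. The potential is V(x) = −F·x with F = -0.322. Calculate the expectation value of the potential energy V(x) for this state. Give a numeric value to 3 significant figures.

0.122

⟨V⟩ = ∫ V(x)·|Ψ|² dx.
Gaussian moments (u = x − x₀): ∫u^(2j)·e^(−2βu²) du = (2j−1)!!/(4β)^j · √(π/(2β)), odd powers integrate to 0; here √(π/(2β)) = 0.67088.
⟨V⟩ = 0.12204.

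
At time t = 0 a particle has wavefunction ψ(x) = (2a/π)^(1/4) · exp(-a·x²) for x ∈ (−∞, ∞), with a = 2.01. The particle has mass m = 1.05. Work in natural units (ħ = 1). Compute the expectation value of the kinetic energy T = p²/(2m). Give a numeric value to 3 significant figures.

0.957

T = −(ħ²/2m) d²/dx², so ⟨T⟩ = −(ħ²/2m) ∫ ψ*·ψ'' dx; with m = 1.05.
Gaussian moments: ∫x^(2j)·e^(−2ax²) dx = (2j−1)!!/(4a)^j · √(π/(2a)), odd powers integrate to 0; here √(π/(2a)) = 0.88402. Derivatives: d/dx e^(−ax²) = −2ax·e^(−ax²), d²/dx² e^(−ax²) = (4a²x² − 2a)·e^(−ax²).
⟨T⟩ = 0.95714.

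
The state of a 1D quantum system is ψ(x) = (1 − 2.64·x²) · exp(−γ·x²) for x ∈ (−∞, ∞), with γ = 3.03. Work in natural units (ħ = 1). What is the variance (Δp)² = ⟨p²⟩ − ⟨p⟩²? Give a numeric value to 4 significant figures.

Compute ⟨p⟩ and ⟨p²⟩ separately; (Δp)² = ⟨p²⟩ − ⟨p⟩².
Expand each integrand as polynomial × e^(−2γx²) and use ∫x^(2j)·e^(−2γx²) dx = (2j−1)!!/(4γ)^j · √(π/(2γ)), odd powers → 0; here √(π/(2γ)) = 0.72001. Differentiate with the product rule, d/dx e^(−γx²) = −2γx·e^(−γx²).
Normalization: ∫|ψ|² dx = 0.50883.
⟨p⟩ = 0.0000 and ⟨p²⟩ = 7.5794.
(Δp)² = 7.5794 − (0.0000)² = 7.5794.

7.579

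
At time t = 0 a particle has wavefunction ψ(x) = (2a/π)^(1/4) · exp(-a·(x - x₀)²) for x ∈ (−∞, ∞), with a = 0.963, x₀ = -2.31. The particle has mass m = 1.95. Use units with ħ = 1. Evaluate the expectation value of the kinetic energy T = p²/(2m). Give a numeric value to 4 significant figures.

0.2469

T = −(ħ²/2m) d²/dx², so ⟨T⟩ = −(ħ²/2m) ∫ ψ*·ψ'' dx; with m = 1.95.
Gaussian moments (u = x − x₀): ∫u^(2j)·e^(−2au²) du = (2j−1)!!/(4a)^j · √(π/(2a)), odd powers integrate to 0; here √(π/(2a)) = 1.2772. Derivatives: d/dx e^(−au²) = −2au·e^(−au²), d²/dx² e^(−au²) = (4a²u² − 2a)·e^(−au²).
⟨T⟩ = 0.24692.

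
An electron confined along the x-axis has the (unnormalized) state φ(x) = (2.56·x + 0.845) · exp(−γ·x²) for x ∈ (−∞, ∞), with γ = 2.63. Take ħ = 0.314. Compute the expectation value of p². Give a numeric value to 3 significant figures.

p² φ = −ħ² d²φ/dx²; ⟨p²⟩ = −ħ² ∫ φ*·φ'' dx / ∫|φ|² dx.
Expand each integrand as polynomial × e^(−2γx²) and use ∫x^(2j)·e^(−2γx²) dx = (2j−1)!!/(4γ)^j · √(π/(2γ)), odd powers → 0; here √(π/(2γ)) = 0.77283. Differentiate with the product rule, d/dx e^(−γx²) = −2γx·e^(−γx²).
State is unnormalized: ∫|φ|² dx = 1.0333, and ∫φ*·(−ħ² φ'') dx = 0.51762, so ⟨p²⟩ = 0.51762 / 1.0333.
⟨p²⟩ = 0.50095.

0.501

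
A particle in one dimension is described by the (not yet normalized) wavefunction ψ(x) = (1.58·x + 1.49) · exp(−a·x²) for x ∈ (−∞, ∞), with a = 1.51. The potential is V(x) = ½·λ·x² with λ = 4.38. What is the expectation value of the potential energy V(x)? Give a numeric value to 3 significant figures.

0.476

⟨V⟩ = ∫ V(x)·|ψ|² dx / ∫|ψ|² dx.
Expand each integrand as polynomial × e^(−2ax²) and use ∫x^(2j)·e^(−2ax²) dx = (2j−1)!!/(4a)^j · √(π/(2a)), odd powers → 0; here √(π/(2a)) = 1.0199.
State is unnormalized: ∫|ψ|² dx = 2.6859, and ∫ψ*·V(x)·ψ dx = 1.2796, so ⟨V⟩ = 1.2796 / 2.6859.
⟨V⟩ = 0.47640.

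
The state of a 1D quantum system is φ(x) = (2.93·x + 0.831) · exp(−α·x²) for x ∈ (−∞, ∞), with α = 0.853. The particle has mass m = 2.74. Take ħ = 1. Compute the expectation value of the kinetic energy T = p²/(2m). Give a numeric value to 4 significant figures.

0.3999

T = −(ħ²/2m) d²/dx², so ⟨T⟩ = −(ħ²/2m) ∫ φ*·φ'' dx / ∫|φ|² dx; with m = 2.74.
Expand each integrand as polynomial × e^(−2αx²) and use ∫x^(2j)·e^(−2αx²) dx = (2j−1)!!/(4α)^j · √(π/(2α)), odd powers → 0; here √(π/(2α)) = 1.3570. Differentiate with the product rule, d/dx e^(−αx²) = −2αx·e^(−αx²).
State is unnormalized: ∫|φ|² dx = 4.3515, and ∫φ*·(−ħ²/2m · φ'') dx = 1.7403, so ⟨T⟩ = 1.7403 / 4.3515.
⟨T⟩ = 0.39993.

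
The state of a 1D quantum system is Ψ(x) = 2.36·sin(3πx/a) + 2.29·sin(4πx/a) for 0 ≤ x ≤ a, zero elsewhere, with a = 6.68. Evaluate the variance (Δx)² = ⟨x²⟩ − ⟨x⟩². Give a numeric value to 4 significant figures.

1.764

Compute ⟨x⟩ and ⟨x²⟩ separately, then (Δx)² = ⟨x²⟩ − ⟨x⟩².
On 0 ≤ x ≤ a (j ≠ l): ∫sin²(jπx/a) dx = a/2, ∫sin(jπx/a)·sin(lπx/a) dx = 0; diagonal moments ∫x·sin²(jπx/a) dx = a²/4, ∫x²·sin²(jπx/a) dx = a³·(1/6 − 1/(4j²π²)); cross terms ∫x·sin(jπx/a)·sin(lπx/a) dx = 0 for j + l even and −4jla²/(π²(j² − l²)²) for j + l odd, ∫x²·sin(jπx/a)·sin(lπx/a) dx = (−1)^(j+l)·4jla³/(π²(j² − l²)²); higher powers the same way via product-to-sum and parts.
Normalization: ∫|Ψ|² dx = 36.118.
⟨x⟩ = 2.0146 and ⟨x²⟩ = 5.8224.
(Δx)² = 5.8224 − (2.0146)² = 1.7639.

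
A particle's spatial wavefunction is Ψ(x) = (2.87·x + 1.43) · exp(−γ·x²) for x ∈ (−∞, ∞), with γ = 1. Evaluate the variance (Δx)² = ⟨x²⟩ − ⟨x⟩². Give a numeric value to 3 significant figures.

0.251

Compute ⟨x⟩ and ⟨x²⟩ separately, then (Δx)² = ⟨x²⟩ − ⟨x⟩².
Expand each integrand as polynomial × e^(−2γx²) and use ∫x^(2j)·e^(−2γx²) dx = (2j−1)!!/(4γ)^j · √(π/(2γ)), odd powers → 0; here √(π/(2γ)) = 1.2533.
Normalization: ∫|Ψ|² dx = 5.1438.
⟨x⟩ = 0.50000 and ⟨x²⟩ = 0.50087.
(Δx)² = 0.50087 − (0.50000)² = 0.25088.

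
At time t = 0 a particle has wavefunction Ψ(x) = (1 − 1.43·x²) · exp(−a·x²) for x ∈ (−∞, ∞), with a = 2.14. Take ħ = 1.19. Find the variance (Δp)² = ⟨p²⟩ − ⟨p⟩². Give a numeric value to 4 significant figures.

6.183

Compute ⟨p⟩ and ⟨p²⟩ separately; (Δp)² = ⟨p²⟩ − ⟨p⟩².
Expand each integrand as polynomial × e^(−2ax²) and use ∫x^(2j)·e^(−2ax²) dx = (2j−1)!!/(4a)^j · √(π/(2a)), odd powers → 0; here √(π/(2a)) = 0.85675. Differentiate with the product rule, d/dx e^(−ax²) = −2ax·e^(−ax²).
Normalization: ∫|Ψ|² dx = 0.64223.
⟨p⟩ = 0.0000 and ⟨p²⟩ = 6.1832.
(Δp)² = 6.1832 − (0.0000)² = 6.1832.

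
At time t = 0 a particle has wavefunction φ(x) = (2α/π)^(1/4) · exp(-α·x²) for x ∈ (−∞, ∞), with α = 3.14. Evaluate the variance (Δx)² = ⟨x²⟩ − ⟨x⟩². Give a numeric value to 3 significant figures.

Compute ⟨x⟩ and ⟨x²⟩ separately, then (Δx)² = ⟨x²⟩ − ⟨x⟩².
Gaussian moments: ∫x^(2j)·e^(−2αx²) dx = (2j−1)!!/(4α)^j · √(π/(2α)), odd powers integrate to 0; here √(π/(2α)) = 0.70729.
⟨x⟩ = 0.0000 and ⟨x²⟩ = 0.079618.
(Δx)² = 0.079618 − (0.0000)² = 0.079618.

0.0796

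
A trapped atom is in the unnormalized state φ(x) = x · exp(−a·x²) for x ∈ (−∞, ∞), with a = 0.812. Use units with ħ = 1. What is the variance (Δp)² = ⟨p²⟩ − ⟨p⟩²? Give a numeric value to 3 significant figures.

2.44

Compute ⟨p⟩ and ⟨p²⟩ separately; (Δp)² = ⟨p²⟩ − ⟨p⟩².
Expand each integrand as polynomial × e^(−2ax²) and use ∫x^(2j)·e^(−2ax²) dx = (2j−1)!!/(4a)^j · √(π/(2a)), odd powers → 0; here √(π/(2a)) = 1.3909. Differentiate with the product rule, d/dx e^(−ax²) = −2ax·e^(−ax²).
Normalization: ∫|φ|² dx = 0.42822.
⟨p⟩ = 0.0000 and ⟨p²⟩ = 2.4360.
(Δp)² = 2.4360 − (0.0000)² = 2.4360.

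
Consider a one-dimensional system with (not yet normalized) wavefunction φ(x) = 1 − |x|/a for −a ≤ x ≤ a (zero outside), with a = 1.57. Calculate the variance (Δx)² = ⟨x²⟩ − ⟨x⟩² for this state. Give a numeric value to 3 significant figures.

Compute ⟨x⟩ and ⟨x²⟩ separately, then (Δx)² = ⟨x²⟩ − ⟨x⟩².
φ is even, so ∫ over [−a, a] = 2∫₀ᵃ with φ = 1 − x/a there: ∫₀ᵃ (1 − x/a)² dx = a/3, ∫₀ᵃ x²(1 − x/a)² dx = a³/30, ∫₀ᵃ x⁴(1 − x/a)² dx = a⁵/105.
Normalization: ∫|φ|² dx = 1.0467.
⟨x⟩ = 0.0000 and ⟨x²⟩ = 0.24649.
(Δx)² = 0.24649 − (0.0000)² = 0.24649.

0.246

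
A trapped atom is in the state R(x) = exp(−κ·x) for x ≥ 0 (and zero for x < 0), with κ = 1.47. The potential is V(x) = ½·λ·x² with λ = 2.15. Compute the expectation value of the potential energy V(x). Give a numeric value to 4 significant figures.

0.2487

⟨V⟩ = ∫ V(x)·|R|² dx / ∫|R|² dx.
Every integrand reduces to terms xʲ·e^(−2κx) on [0, ∞); use ∫₀^∞ xʲ·e^(−2κx) dx = j!/(2κ)^(j+1).
State is unnormalized: ∫|R|² dx = 0.34014, and ∫R*·V(x)·R dx = 0.084605, so ⟨V⟩ = 0.084605 / 0.34014.
⟨V⟩ = 0.24874.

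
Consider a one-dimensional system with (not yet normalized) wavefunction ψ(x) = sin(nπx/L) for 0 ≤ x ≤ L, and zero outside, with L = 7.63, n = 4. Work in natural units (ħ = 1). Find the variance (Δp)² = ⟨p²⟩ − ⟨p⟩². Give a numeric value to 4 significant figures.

Compute ⟨p⟩ and ⟨p²⟩ separately; (Δp)² = ⟨p²⟩ − ⟨p⟩².
d/dx sin(nπx/L) = (nπ/L)·cos(nπx/L) and d²/dx² sin(nπx/L) = −(nπ/L)²·sin(nπx/L); on 0 ≤ x ≤ L, ∫sin²(nπx/L) dx = L/2 and ∫sin(nπx/L)·cos(nπx/L) dx = 0.
Normalization: ∫|ψ|² dx = 3.8150.
⟨p⟩ = 0.0000 and ⟨p²⟩ = 2.7125.
(Δp)² = 2.7125 − (0.0000)² = 2.7125.

2.713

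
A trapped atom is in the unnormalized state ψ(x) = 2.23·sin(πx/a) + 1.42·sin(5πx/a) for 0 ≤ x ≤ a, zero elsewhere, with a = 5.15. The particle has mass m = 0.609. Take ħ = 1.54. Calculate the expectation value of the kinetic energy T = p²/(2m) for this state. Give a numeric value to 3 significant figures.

5.74

T = −(ħ²/2m) d²/dx², so ⟨T⟩ = −(ħ²/2m) ∫ ψ*·ψ'' dx / ∫|ψ|² dx; with m = 0.609.
d²/dx² sin(jπx/a) = −(jπ/a)²·sin(jπx/a); on 0 ≤ x ≤ a, ∫sin²(jπx/a) dx = a/2 and ∫sin(jπx/a)·sin(lπx/a) dx = 0 for j ≠ l, so only diagonal terms survive in ∫|ψ|² and ∫ψ·ψ″; ∫ψ·ψ′ dx = [ψ²/2] between the walls = 0.
State is unnormalized: ∫|ψ|² dx = 17.997, and ∫ψ*·(−ħ²/2m · ψ'') dx = 103.33, so ⟨T⟩ = 103.33 / 17.997.
⟨T⟩ = 5.7414.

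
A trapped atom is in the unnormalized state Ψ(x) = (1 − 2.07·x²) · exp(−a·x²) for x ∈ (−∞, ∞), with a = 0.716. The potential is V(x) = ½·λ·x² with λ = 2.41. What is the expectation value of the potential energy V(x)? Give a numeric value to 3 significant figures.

1.69

⟨V⟩ = ∫ V(x)·|Ψ|² dx / ∫|Ψ|² dx.
Expand each integrand as polynomial × e^(−2ax²) and use ∫x^(2j)·e^(−2ax²) dx = (2j−1)!!/(4a)^j · √(π/(2a)), odd powers → 0; here √(π/(2a)) = 1.4812.
State is unnormalized: ∫|Ψ|² dx = 1.6613, and ∫Ψ*·V(x)·Ψ dx = 2.8039, so ⟨V⟩ = 2.8039 / 1.6613.
⟨V⟩ = 1.6877.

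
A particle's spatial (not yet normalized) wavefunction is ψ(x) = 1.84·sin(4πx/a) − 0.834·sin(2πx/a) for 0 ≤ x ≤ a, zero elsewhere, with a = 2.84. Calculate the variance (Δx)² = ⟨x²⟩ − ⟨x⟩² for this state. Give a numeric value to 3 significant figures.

0.360

Compute ⟨x⟩ and ⟨x²⟩ separately, then (Δx)² = ⟨x²⟩ − ⟨x⟩².
On 0 ≤ x ≤ a (j ≠ l): ∫sin²(jπx/a) dx = a/2, ∫sin(jπx/a)·sin(lπx/a) dx = 0; diagonal moments ∫x·sin²(jπx/a) dx = a²/4, ∫x²·sin²(jπx/a) dx = a³·(1/6 − 1/(4j²π²)); cross terms ∫x·sin(jπx/a)·sin(lπx/a) dx = 0 for j + l even and −4jla²/(π²(j² − l²)²) for j + l odd, ∫x²·sin(jπx/a)·sin(lπx/a) dx = (−1)^(j+l)·4jla³/(π²(j² − l²)²); higher powers the same way via product-to-sum and parts.
Normalization: ∫|ψ|² dx = 5.7952.
⟨x⟩ = 1.4200 and ⟨x²⟩ = 2.3768.
(Δx)² = 2.3768 − (1.4200)² = 0.36040.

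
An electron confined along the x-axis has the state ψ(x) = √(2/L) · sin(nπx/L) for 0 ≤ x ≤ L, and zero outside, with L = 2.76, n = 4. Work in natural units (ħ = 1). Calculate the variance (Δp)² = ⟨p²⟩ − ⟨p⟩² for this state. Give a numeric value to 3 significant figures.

Compute ⟨p⟩ and ⟨p²⟩ separately; (Δp)² = ⟨p²⟩ − ⟨p⟩².
d/dx sin(nπx/L) = (nπ/L)·cos(nπx/L) and d²/dx² sin(nπx/L) = −(nπ/L)²·sin(nπx/L); on 0 ≤ x ≤ L, ∫sin²(nπx/L) dx = L/2 and ∫sin(nπx/L)·cos(nπx/L) dx = 0.
⟨p⟩ = 0.0000 and ⟨p²⟩ = 20.730.
(Δp)² = 20.730 − (0.0000)² = 20.730.

20.7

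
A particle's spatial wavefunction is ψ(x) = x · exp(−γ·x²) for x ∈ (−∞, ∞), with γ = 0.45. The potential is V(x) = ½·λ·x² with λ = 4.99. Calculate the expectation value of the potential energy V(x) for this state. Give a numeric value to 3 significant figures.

4.16

⟨V⟩ = ∫ V(x)·|ψ|² dx / ∫|ψ|² dx.
Expand each integrand as polynomial × e^(−2γx²) and use ∫x^(2j)·e^(−2γx²) dx = (2j−1)!!/(4γ)^j · √(π/(2γ)), odd powers → 0; here √(π/(2γ)) = 1.8683.
State is unnormalized: ∫|ψ|² dx = 1.0380, and ∫ψ*·V(x)·ψ dx = 4.3162, so ⟨V⟩ = 4.3162 / 1.0380.
⟨V⟩ = 4.1583.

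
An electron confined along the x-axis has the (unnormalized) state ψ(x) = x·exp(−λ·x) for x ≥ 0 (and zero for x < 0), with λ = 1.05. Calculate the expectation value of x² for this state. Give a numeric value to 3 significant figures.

2.72

⟨x²⟩ = ∫ x²·|ψ|² dx / ∫|ψ|² dx (integrals over the domain).
Every integrand reduces to terms xʲ·e^(−2λx) on [0, ∞); use ∫₀^∞ xʲ·e^(−2λx) dx = j!/(2λ)^(j+1).
State is unnormalized: ∫|ψ|² dx = 0.21596, and ∫ψ*·x²·ψ dx = 0.58764, so ⟨x²⟩ = 0.58764 / 0.21596.
⟨x²⟩ = 2.7211.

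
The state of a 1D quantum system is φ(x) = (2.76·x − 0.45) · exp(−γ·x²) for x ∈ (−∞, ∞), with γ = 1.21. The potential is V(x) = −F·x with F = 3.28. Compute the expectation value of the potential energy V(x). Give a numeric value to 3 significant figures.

⟨V⟩ = ∫ V(x)·|φ|² dx / ∫|φ|² dx.
Expand each integrand as polynomial × e^(−2γx²) and use ∫x^(2j)·e^(−2γx²) dx = (2j−1)!!/(4γ)^j · √(π/(2γ)), odd powers → 0; here √(π/(2γ)) = 1.1394.
State is unnormalized: ∫|φ|² dx = 2.0240, and ∫φ*·V(x)·φ dx = 1.9180, so ⟨V⟩ = 1.9180 / 2.0240.
⟨V⟩ = 0.94764.

0.948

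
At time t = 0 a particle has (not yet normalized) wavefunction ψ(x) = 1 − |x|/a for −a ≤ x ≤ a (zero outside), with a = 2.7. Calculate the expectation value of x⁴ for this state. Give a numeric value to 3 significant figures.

1.52

⟨x⁴⟩ = ∫ x⁴·|ψ|² dx / ∫|ψ|² dx (integrals over the domain).
ψ is even, so ∫ over [−a, a] = 2∫₀ᵃ with ψ = 1 − x/a there: ∫₀ᵃ (1 − x/a)² dx = a/3, ∫₀ᵃ x²(1 − x/a)² dx = a³/30, ∫₀ᵃ x⁴(1 − x/a)² dx = a⁵/105.
State is unnormalized: ∫|ψ|² dx = 1.8000, and ∫ψ*·x⁴·ψ dx = 2.7331, so ⟨x⁴⟩ = 2.7331 / 1.8000.
⟨x⁴⟩ = 1.5184.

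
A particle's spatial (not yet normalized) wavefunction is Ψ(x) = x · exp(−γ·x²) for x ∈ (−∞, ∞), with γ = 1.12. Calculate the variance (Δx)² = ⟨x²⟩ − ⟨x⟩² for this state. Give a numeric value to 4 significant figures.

0.6696

Compute ⟨x⟩ and ⟨x²⟩ separately, then (Δx)² = ⟨x²⟩ − ⟨x⟩².
Expand each integrand as polynomial × e^(−2γx²) and use ∫x^(2j)·e^(−2γx²) dx = (2j−1)!!/(4γ)^j · √(π/(2γ)), odd powers → 0; here √(π/(2γ)) = 1.1843.
Normalization: ∫|Ψ|² dx = 0.26435.
⟨x⟩ = 0.0000 and ⟨x²⟩ = 0.66964.
(Δx)² = 0.66964 − (0.0000)² = 0.66964.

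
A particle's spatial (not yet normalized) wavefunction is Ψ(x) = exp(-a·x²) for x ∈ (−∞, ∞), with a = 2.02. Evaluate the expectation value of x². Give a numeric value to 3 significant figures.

0.124

⟨x²⟩ = ∫ x²·|Ψ|² dx / ∫|Ψ|² dx (integrals over the domain).
Gaussian moments: ∫x^(2j)·e^(−2ax²) dx = (2j−1)!!/(4a)^j · √(π/(2a)), odd powers integrate to 0; here √(π/(2a)) = 0.88183.
State is unnormalized: ∫|Ψ|² dx = 0.88183, and ∫Ψ*·x²·Ψ dx = 0.10914, so ⟨x²⟩ = 0.10914 / 0.88183.
⟨x²⟩ = 0.12376.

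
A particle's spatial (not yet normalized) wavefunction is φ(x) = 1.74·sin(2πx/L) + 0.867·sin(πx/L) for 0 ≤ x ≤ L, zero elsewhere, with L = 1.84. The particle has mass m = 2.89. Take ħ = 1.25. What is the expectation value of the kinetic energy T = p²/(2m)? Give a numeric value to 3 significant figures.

T = −(ħ²/2m) d²/dx², so ⟨T⟩ = −(ħ²/2m) ∫ φ*·φ'' dx / ∫|φ|² dx; with m = 2.89.
d²/dx² sin(jπx/L) = −(jπ/L)²·sin(jπx/L); on 0 ≤ x ≤ L, ∫sin²(jπx/L) dx = L/2 and ∫sin(jπx/L)·sin(lπx/L) dx = 0 for j ≠ l, so only diagonal terms survive in ∫|φ|² and ∫φ·φ″; ∫φ·φ′ dx = [φ²/2] between the walls = 0.
State is unnormalized: ∫|φ|² dx = 3.4769, and ∫φ*·(−ħ²/2m · φ'') dx = 9.3251, so ⟨T⟩ = 9.3251 / 3.4769.
⟨T⟩ = 2.6820.

2.68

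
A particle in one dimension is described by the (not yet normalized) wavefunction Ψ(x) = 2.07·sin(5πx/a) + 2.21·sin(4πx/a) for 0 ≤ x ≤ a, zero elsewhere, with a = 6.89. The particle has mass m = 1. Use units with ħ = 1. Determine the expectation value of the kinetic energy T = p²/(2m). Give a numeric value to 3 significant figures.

2.10

T = −(ħ²/2m) d²/dx², so ⟨T⟩ = −(ħ²/2m) ∫ Ψ*·Ψ'' dx / ∫|Ψ|² dx; with m = 1.
d²/dx² sin(jπx/a) = −(jπ/a)²·sin(jπx/a); on 0 ≤ x ≤ a, ∫sin²(jπx/a) dx = a/2 and ∫sin(jπx/a)·sin(lπx/a) dx = 0 for j ≠ l, so only diagonal terms survive in ∫|Ψ|² and ∫Ψ·Ψ″; ∫Ψ·Ψ′ dx = [Ψ²/2] between the walls = 0.
State is unnormalized: ∫|Ψ|² dx = 31.587, and ∫Ψ*·(−ħ²/2m · Ψ'') dx = 66.347, so ⟨T⟩ = 66.347 / 31.587.
⟨T⟩ = 2.1004.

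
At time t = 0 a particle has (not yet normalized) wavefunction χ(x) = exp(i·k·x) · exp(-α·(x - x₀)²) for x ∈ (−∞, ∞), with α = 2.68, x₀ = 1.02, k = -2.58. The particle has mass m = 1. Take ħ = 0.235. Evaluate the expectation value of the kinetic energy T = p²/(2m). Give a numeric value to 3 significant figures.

T = −(ħ²/2m) d²/dx², so ⟨T⟩ = −(ħ²/2m) ∫ χ*·χ'' dx / ∫|χ|² dx; with m = 1.
Gaussian moments (u = x − x₀): ∫u^(2j)·e^(−2αu²) du = (2j−1)!!/(4α)^j · √(π/(2α)), odd powers integrate to 0; here √(π/(2α)) = 0.76558. Derivatives: χ′ = (ik − 2αu)·χ, χ″ = ((ik − 2αu)² − 2α)·χ; the odd-in-u pieces drop out.
State is unnormalized: ∫|χ|² dx = 0.76558, and ∫χ*·(−ħ²/2m · χ'') dx = 0.19737, so ⟨T⟩ = 0.19737 / 0.76558.
⟨T⟩ = 0.25780.

0.258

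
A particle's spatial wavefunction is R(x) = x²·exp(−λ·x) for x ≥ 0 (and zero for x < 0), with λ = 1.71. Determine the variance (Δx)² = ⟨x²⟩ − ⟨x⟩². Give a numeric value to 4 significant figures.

0.4275

Compute ⟨x⟩ and ⟨x²⟩ separately, then (Δx)² = ⟨x²⟩ − ⟨x⟩².
Every integrand reduces to terms xʲ·e^(−2λx) on [0, ∞); use ∫₀^∞ xʲ·e^(−2λx) dx = j!/(2λ)^(j+1).
Normalization: ∫|R|² dx = 0.051296.
⟨x⟩ = 1.4620 and ⟨x²⟩ = 2.5649.
(Δx)² = 2.5649 − (1.4620)² = 0.42748.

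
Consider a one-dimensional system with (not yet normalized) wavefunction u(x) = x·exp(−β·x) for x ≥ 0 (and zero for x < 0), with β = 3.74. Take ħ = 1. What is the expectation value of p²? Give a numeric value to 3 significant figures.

p² u = −ħ² d²u/dx²; ⟨p²⟩ = −ħ² ∫ u*·u'' dx / ∫|u|² dx.
Differentiate x·exp(−β·x) with the product rule; every integrand then reduces to terms xʲ·e^(−2βx) on [0, ∞), with ∫₀^∞ xʲ·e^(−2βx) dx = j!/(2β)^(j+1).
State is unnormalized: ∫|u|² dx = 0.0047789, and ∫u*·(−ħ² u'') dx = 0.066845, so ⟨p²⟩ = 0.066845 / 0.0047789.
⟨p²⟩ = 13.988.

14.0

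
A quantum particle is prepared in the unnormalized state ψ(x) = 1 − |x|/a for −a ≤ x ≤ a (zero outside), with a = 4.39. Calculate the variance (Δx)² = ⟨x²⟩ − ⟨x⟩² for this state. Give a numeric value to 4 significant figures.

Compute ⟨x⟩ and ⟨x²⟩ separately, then (Δx)² = ⟨x²⟩ − ⟨x⟩².
ψ is even, so ∫ over [−a, a] = 2∫₀ᵃ with ψ = 1 − x/a there: ∫₀ᵃ (1 − x/a)² dx = a/3, ∫₀ᵃ x²(1 − x/a)² dx = a³/30, ∫₀ᵃ x⁴(1 − x/a)² dx = a⁵/105.
Normalization: ∫|ψ|² dx = 2.9267.
⟨x⟩ = 0.0000 and ⟨x²⟩ = 1.9272.
(Δx)² = 1.9272 − (0.0000)² = 1.9272.

1.927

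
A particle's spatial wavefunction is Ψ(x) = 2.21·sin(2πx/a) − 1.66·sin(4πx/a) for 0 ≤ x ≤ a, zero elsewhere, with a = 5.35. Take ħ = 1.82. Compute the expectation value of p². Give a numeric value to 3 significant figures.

9.51

p² Ψ = −ħ² d²Ψ/dx²; ⟨p²⟩ = −ħ² ∫ Ψ*·Ψ'' dx / ∫|Ψ|² dx.
d²/dx² sin(jπx/a) = −(jπ/a)²·sin(jπx/a); on 0 ≤ x ≤ a, ∫sin²(jπx/a) dx = a/2 and ∫sin(jπx/a)·sin(lπx/a) dx = 0 for j ≠ l, so only diagonal terms survive in ∫|Ψ|² and ∫Ψ·Ψ″; ∫Ψ·Ψ′ dx = [Ψ²/2] between the walls = 0.
State is unnormalized: ∫|Ψ|² dx = 20.436, and ∫Ψ*·(−ħ² Ψ'') dx = 194.40, so ⟨p²⟩ = 194.40 / 20.436.
⟨p²⟩ = 9.5125.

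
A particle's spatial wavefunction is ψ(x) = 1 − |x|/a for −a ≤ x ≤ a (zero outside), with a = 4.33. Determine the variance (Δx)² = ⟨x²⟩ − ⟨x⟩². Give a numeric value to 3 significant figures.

1.87

Compute ⟨x⟩ and ⟨x²⟩ separately, then (Δx)² = ⟨x²⟩ − ⟨x⟩².
ψ is even, so ∫ over [−a, a] = 2∫₀ᵃ with ψ = 1 − x/a there: ∫₀ᵃ (1 − x/a)² dx = a/3, ∫₀ᵃ x²(1 − x/a)² dx = a³/30, ∫₀ᵃ x⁴(1 − x/a)² dx = a⁵/105.
Normalization: ∫|ψ|² dx = 2.8867.
⟨x⟩ = 0.0000 and ⟨x²⟩ = 1.8749.
(Δx)² = 1.8749 − (0.0000)² = 1.8749.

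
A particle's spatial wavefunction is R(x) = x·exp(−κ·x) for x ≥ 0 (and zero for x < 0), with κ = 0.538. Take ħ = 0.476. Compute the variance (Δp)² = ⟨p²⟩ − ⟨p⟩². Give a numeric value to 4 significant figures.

0.06558

Compute ⟨p⟩ and ⟨p²⟩ separately; (Δp)² = ⟨p²⟩ − ⟨p⟩².
Differentiate x·exp(−κ·x) with the product rule; every integrand then reduces to terms xʲ·e^(−2κx) on [0, ∞), with ∫₀^∞ xʲ·e^(−2κx) dx = j!/(2κ)^(j+1).
Normalization: ∫|R|² dx = 1.6054.
⟨p⟩ = 0.0000 and ⟨p²⟩ = 0.065581.
(Δp)² = 0.065581 − (0.0000)² = 0.065581.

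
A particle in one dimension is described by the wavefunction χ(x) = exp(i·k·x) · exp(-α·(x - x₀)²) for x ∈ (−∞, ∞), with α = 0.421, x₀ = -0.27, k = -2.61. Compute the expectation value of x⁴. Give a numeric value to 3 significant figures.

⟨x⁴⟩ = ∫ x⁴·|χ|² dx / ∫|χ|² dx (integrals over the domain).
Gaussian moments (u = x − x₀): ∫u^(2j)·e^(−2αu²) du = (2j−1)!!/(4α)^j · √(π/(2α)), odd powers integrate to 0; here √(π/(2α)) = 1.9316.
State is unnormalized: ∫|χ|² dx = 1.9316, and ∫χ*·x⁴·χ dx = 2.5554, so ⟨x⁴⟩ = 2.5554 / 1.9316.
⟨x⁴⟩ = 1.3229.

1.32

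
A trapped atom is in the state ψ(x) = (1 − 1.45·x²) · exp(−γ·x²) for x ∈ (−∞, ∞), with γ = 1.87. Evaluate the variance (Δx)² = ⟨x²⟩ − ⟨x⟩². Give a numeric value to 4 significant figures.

Compute ⟨x⟩ and ⟨x²⟩ separately, then (Δx)² = ⟨x²⟩ − ⟨x⟩².
Expand each integrand as polynomial × e^(−2γx²) and use ∫x^(2j)·e^(−2γx²) dx = (2j−1)!!/(4γ)^j · √(π/(2γ)), odd powers → 0; here √(π/(2γ)) = 0.91651.
Normalization: ∫|ψ|² dx = 0.66450.
⟨x⟩ = 0.0000 and ⟨x²⟩ = 0.073861.
(Δx)² = 0.073861 − (0.0000)² = 0.073861.

0.07386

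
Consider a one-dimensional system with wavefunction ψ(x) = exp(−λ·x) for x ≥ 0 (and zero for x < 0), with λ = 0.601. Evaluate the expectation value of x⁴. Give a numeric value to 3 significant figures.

⟨x⁴⟩ = ∫ x⁴·|ψ|² dx / ∫|ψ|² dx (integrals over the domain).
Every integrand reduces to terms xʲ·e^(−2λx) on [0, ∞); use ∫₀^∞ xʲ·e^(−2λx) dx = j!/(2λ)^(j+1).
State is unnormalized: ∫|ψ|² dx = 0.83195, and ∫ψ*·x⁴·ψ dx = 9.5651, so ⟨x⁴⟩ = 9.5651 / 0.83195.
⟨x⁴⟩ = 11.497.

11.5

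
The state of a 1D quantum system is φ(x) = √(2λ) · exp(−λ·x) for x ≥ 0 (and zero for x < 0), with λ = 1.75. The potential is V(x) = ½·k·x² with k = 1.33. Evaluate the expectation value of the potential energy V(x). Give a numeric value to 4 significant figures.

0.1086

⟨V⟩ = ∫ V(x)·|φ|² dx.
Every integrand reduces to terms xʲ·e^(−2λx) on [0, ∞); use ∫₀^∞ xʲ·e^(−2λx) dx = j!/(2λ)^(j+1).
⟨V⟩ = 0.10857.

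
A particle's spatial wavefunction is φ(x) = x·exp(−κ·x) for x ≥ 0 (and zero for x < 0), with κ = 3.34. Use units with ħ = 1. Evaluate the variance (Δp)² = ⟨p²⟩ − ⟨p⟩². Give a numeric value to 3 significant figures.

Compute ⟨p⟩ and ⟨p²⟩ separately; (Δp)² = ⟨p²⟩ − ⟨p⟩².
Differentiate x·exp(−κ·x) with the product rule; every integrand then reduces to terms xʲ·e^(−2κx) on [0, ∞), with ∫₀^∞ xʲ·e^(−2κx) dx = j!/(2κ)^(j+1).
Normalization: ∫|φ|² dx = 0.0067097.
⟨p⟩ = 0.0000 and ⟨p²⟩ = 11.156.
(Δp)² = 11.156 − (0.0000)² = 11.156.

11.2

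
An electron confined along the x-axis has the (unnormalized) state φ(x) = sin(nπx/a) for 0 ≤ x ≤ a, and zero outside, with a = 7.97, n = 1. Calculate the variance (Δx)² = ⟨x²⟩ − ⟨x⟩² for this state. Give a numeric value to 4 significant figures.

2.075

Compute ⟨x⟩ and ⟨x²⟩ separately, then (Δx)² = ⟨x²⟩ − ⟨x⟩².
With sin²θ = (1 − cos2θ)/2 on 0 ≤ x ≤ a: ∫sin²(nπx/a) dx = a/2, ∫x·sin²(nπx/a) dx = a²/4, ∫x²·sin²(nπx/a) dx = a³·(1/6 − 1/(4n²π²)); higher powers xᵏ the same way, integrating xᵏ·cos(2nπx/a) by parts.
Normalization: ∫|φ|² dx = 3.9850.
⟨x⟩ = 3.9850 and ⟨x²⟩ = 17.956.
(Δx)² = 17.956 − (3.9850)² = 2.0754.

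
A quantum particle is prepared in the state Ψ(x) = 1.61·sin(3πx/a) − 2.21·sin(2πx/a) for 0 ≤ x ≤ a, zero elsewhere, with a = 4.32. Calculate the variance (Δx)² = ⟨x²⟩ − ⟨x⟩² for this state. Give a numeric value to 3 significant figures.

Compute ⟨x⟩ and ⟨x²⟩ separately, then (Δx)² = ⟨x²⟩ − ⟨x⟩².
On 0 ≤ x ≤ a (j ≠ l): ∫sin²(jπx/a) dx = a/2, ∫sin(jπx/a)·sin(lπx/a) dx = 0; diagonal moments ∫x·sin²(jπx/a) dx = a²/4, ∫x²·sin²(jπx/a) dx = a³·(1/6 − 1/(4j²π²)); cross terms ∫x·sin(jπx/a)·sin(lπx/a) dx = 0 for j + l even and −4jla²/(π²(j² − l²)²) for j + l odd, ∫x²·sin(jπx/a)·sin(lπx/a) dx = (−1)^(j+l)·4jla³/(π²(j² − l²)²); higher powers the same way via product-to-sum and parts.
Normalization: ∫|Ψ|² dx = 16.149.
⟨x⟩ = 2.9599 and ⟨x²⟩ = 9.4857.
(Δx)² = 9.4857 − (2.9599)² = 0.72448.

0.724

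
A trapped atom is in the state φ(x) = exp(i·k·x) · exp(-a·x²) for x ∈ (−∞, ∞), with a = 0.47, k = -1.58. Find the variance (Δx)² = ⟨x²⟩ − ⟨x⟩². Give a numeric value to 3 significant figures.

Compute ⟨x⟩ and ⟨x²⟩ separately, then (Δx)² = ⟨x²⟩ − ⟨x⟩².
Gaussian moments: ∫x^(2j)·e^(−2ax²) dx = (2j−1)!!/(4a)^j · √(π/(2a)), odd powers integrate to 0; here √(π/(2a)) = 1.8281.
Normalization: ∫|φ|² dx = 1.8281.
⟨x⟩ = 0.0000 and ⟨x²⟩ = 0.53191.
(Δx)² = 0.53191 − (0.0000)² = 0.53191.

0.532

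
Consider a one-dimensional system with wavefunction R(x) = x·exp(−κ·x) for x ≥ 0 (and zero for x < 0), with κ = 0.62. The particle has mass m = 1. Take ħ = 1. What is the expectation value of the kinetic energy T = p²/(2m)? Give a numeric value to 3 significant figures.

0.192

T = −(ħ²/2m) d²/dx², so ⟨T⟩ = −(ħ²/2m) ∫ R*·R'' dx / ∫|R|² dx; with m = 1.
Differentiate x·exp(−κ·x) with the product rule; every integrand then reduces to terms xʲ·e^(−2κx) on [0, ∞), with ∫₀^∞ xʲ·e^(−2κx) dx = j!/(2κ)^(j+1).
State is unnormalized: ∫|R|² dx = 1.0490, and ∫R*·(−ħ²/2m · R'') dx = 0.20161, so ⟨T⟩ = 0.20161 / 1.0490.
⟨T⟩ = 0.19220.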